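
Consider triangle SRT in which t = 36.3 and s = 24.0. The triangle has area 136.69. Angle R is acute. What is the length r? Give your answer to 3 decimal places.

15.469

From area = ½·t·s·sin R, we get sin R = 2·area/(t·s) ≈ 0.31380.
Taking the acute solution, ∠R ≈ 18.29°.
Law of cosines then gives r ≈ 15.469.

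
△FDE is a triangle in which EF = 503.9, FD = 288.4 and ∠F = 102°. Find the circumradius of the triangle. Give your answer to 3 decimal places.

R ≈ 322.288

By the law of cosines, DE² = EF² + FD² − 2·EF·FD·cos F = 3.9752e+05, so DE ≈ 630.49.
Area = ½·EF·FD·sin F ≈ 71075.
Circumradius = DE/(2 sin F) ≈ 322.29.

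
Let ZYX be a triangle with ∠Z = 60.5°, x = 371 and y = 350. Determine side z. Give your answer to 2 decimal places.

By the law of cosines, z² = y² + x² − 2·y·x·cos Z = 1.3226e+05, so z ≈ 363.67.

363.67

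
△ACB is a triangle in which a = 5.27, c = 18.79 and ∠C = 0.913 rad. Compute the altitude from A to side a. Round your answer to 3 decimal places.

h_A ≈ 17.048

Law of sines: sin A = a·sin C/c ≈ 0.22195.
Since c ≥ a, only the acute value applies: ∠A ≈ 0.224 rad.
Then ∠B = π − ∠C − ∠A ≈ 2.005 rad.
Law of sines gives b = c·sin B/sin C ≈ 21.543.
Area = ½·c·a·sin B ≈ 44.922.
The altitude from A has length 2·area/a ≈ 17.048.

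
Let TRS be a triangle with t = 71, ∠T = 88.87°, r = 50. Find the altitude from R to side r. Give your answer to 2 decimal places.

h_R ≈ 51.39

Law of sines: sin R = r·sin T/t ≈ 0.70409.
Since t ≥ r, only the acute value applies: ∠R ≈ 44.76°.
Then ∠S = 180° − ∠T − ∠R ≈ 46.37°.
Law of sines gives s = t·sin S/sin T ≈ 51.404.
Area = ½·t·r·sin S ≈ 1284.9.
The altitude from R has length 2·area/r ≈ 51.394.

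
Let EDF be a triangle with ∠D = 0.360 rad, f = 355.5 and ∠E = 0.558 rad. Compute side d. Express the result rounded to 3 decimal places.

157.648

The third angle is ∠F = π − ∠E − ∠D = 2.224 rad.
Law of sines: d = f·sin D/sin F ≈ 157.65.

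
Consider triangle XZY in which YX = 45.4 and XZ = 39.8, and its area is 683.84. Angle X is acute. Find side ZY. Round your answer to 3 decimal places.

35.826

From area = ½·YX·XZ·sin X, we get sin X = 2·area/(YX·XZ) ≈ 0.75691.
Taking the acute solution, ∠X ≈ 49.19°.
Law of cosines then gives ZY ≈ 35.826.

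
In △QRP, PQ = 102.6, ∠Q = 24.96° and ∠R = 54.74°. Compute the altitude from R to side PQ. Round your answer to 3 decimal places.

The third angle is ∠P = 180° − ∠Q − ∠R = 100.30°.
Law of sines: RP = PQ·sin Q/sin R ≈ 53.023.
Law of sines: QR = PQ·sin P/sin R ≈ 123.63.
Area = ½·PQ·RP·sin P ≈ 2676.3.
The altitude from R has length 2·area/PQ ≈ 52.169.

52.169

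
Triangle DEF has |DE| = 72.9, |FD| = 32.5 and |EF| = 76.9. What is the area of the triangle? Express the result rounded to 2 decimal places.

1179.10

Semiperimeter s = (76.9 + 32.5 + 72.9)/2 = 91.15.
Heron's formula: area = √(91.15·14.25·58.65·18.25) ≈ 1179.1.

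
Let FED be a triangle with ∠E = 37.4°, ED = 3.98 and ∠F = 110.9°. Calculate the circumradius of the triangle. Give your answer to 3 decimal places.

R ≈ 2.130

The third angle is ∠D = 180° − ∠F − ∠E = 31.70°.
Law of sines: DF = ED·sin E/sin F ≈ 2.5876.
Law of sines: FE = ED·sin D/sin F ≈ 2.2387.
Circumradius = ED/(2 sin F) ≈ 2.1302.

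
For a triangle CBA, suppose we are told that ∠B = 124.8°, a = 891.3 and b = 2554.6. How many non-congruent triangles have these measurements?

1

a·sin B = 891.3·sin(124.8°) ≈ 731.9.
Since ∠B is not acute, a triangle exists only if b > a; here b > a, so there is exactly one triangle.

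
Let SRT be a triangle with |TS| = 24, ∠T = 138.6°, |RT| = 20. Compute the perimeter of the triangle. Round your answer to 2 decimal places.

perimeter ≈ 85.18

By the law of cosines, |SR|² = |RT|² + |TS|² − 2·|RT|·|TS|·cos T = 1696.1, so |SR| ≈ 41.184.
Semiperimeter s = (20+24+41.184)/2 = 42.592.
Perimeter = 20 + 24 + 41.184 = 85.184.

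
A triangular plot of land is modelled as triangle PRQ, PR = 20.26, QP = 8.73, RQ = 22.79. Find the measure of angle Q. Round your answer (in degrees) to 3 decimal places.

By the law of cosines, cos Q = (RQ² + QP² − PR²) / (2·RQ·QP) ≈ 0.46525, so ∠Q ≈ 62.27°.

62.274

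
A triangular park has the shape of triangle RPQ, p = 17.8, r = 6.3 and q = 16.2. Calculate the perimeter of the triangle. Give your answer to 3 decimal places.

Perimeter = 6.3 + 17.8 + 16.2 = 40.3.

40.300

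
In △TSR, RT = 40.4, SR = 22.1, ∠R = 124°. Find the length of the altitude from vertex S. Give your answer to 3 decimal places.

By the law of cosines, TS² = SR² + RT² − 2·SR·RT·cos R = 3119.1, so TS ≈ 55.849.
Area = ½·SR·RT·sin R ≈ 370.1.
The altitude from S has length 2·area/RT ≈ 18.322.

18.322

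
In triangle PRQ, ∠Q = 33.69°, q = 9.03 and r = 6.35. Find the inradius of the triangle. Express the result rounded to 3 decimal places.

Law of sines: sin R = r·sin Q/q ≈ 0.39007.
Since q ≥ r, only the acute value applies: ∠R ≈ 22.96°.
Then ∠P = 180° − ∠Q − ∠R ≈ 123.35°.
Law of sines gives p = q·sin P/sin Q ≈ 13.598.
Area = ½·q·r·sin P ≈ 23.949.
Semiperimeter s = (13.598+6.35+9.03)/2 = 14.489.
Inradius = area/s = 23.949/14.489 ≈ 1.6529.

1.653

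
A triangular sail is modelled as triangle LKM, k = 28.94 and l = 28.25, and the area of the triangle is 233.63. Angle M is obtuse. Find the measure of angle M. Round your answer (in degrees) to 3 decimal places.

From area = ½·l·k·sin M, we get sin M = 2·area/(l·k) ≈ 0.57153.
Taking the obtuse solution, ∠M ≈ 145.14°.

145.143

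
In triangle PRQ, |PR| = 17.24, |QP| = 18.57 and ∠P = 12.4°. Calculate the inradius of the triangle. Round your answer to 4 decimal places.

r ≈ 1.7231

By the law of cosines, |RQ|² = |QP|² + |PR|² − 2·|QP|·|PR|·cos P = 16.705, so |RQ| ≈ 4.0872.
Area = ½·|QP|·|PR|·sin P ≈ 34.373.
Semiperimeter s = (4.0872+18.57+17.24)/2 = 19.949.
Inradius = area/s = 34.373/19.949 ≈ 1.7231.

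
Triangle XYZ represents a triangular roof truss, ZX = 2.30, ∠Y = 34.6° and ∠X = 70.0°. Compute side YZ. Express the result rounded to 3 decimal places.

The third angle is ∠Z = 180° − ∠X − ∠Y = 75.40°.
Law of sines: YZ = ZX·sin X/sin Y ≈ 3.8061.

3.806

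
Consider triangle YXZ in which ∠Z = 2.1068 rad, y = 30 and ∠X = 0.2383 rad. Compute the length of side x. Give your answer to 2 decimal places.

9.91

The third angle is ∠Y = π − ∠X − ∠Z = 0.7965 rad.
Law of sines: x = y·sin X/sin Y ≈ 9.9055.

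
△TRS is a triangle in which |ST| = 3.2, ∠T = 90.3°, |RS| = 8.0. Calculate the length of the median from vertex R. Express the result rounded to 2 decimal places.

m_R ≈ 7.50

Law of sines: sin R = |ST|·sin T/|RS| ≈ 0.39999.
Since |RS| ≥ |ST|, only the acute value applies: ∠R ≈ 23.58°.
Then ∠S = 180° − ∠T − ∠R ≈ 66.12°.
Law of sines gives |TR| = |RS|·sin S/sin T ≈ 7.3154.
Median from R: ½√(2·|TR|² + 2·|RS|² − |ST|²) ≈ 7.4965.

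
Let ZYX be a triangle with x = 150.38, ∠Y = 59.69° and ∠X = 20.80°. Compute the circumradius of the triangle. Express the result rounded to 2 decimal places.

211.74

The third angle is ∠Z = 180° − ∠Y − ∠X = 99.51°.
Law of sines: z = x·sin Z/sin X ≈ 417.66.
Law of sines: y = x·sin Y/sin X ≈ 365.59.
Circumradius = x/(2 sin X) ≈ 211.74.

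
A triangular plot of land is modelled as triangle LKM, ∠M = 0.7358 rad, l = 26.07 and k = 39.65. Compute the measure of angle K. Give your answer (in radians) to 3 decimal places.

By the law of cosines, m² = l² + k² − 2·l·k·cos M = 719.25, so m ≈ 26.819.
Law of cosines again: cos K = (m² + l² − k²)/(2·m·l) ≈ -0.12388, so ∠K ≈ 1.6950 rad.

1.695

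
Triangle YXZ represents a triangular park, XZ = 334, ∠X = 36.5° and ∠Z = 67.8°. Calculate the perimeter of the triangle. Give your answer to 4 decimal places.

perimeter ≈ 858.1521

The third angle is ∠Y = 180° − ∠X − ∠Z = 75.70°.
Law of sines: ZY = XZ·sin X/sin Y ≈ 205.02.
Law of sines: YX = XZ·sin Z/sin Y ≈ 319.13.
Semiperimeter s = (334+205.02+319.13)/2 = 429.08.
Perimeter = 334 + 205.02 + 319.13 = 858.15.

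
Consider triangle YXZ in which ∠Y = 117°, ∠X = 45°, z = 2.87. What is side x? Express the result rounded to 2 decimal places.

The third angle is ∠Z = 180° − ∠Y − ∠X = 18.00°.
Law of sines: x = z·sin X/sin Z ≈ 6.5673.

6.57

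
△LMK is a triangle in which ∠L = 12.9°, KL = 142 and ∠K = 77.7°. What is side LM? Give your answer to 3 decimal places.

138.748

The third angle is ∠M = 180° − ∠K − ∠L = 89.40°.
Law of sines: LM = KL·sin K/sin M ≈ 138.75.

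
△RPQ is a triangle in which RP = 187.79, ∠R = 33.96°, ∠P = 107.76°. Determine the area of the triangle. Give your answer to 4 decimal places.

15141.7155

The third angle is ∠Q = 180° − ∠R − ∠P = 38.28°.
Law of sines: PQ = RP·sin R/sin Q ≈ 169.33.
Law of sines: QR = RP·sin P/sin Q ≈ 288.68.
Area = ½·RP·PQ·sin P ≈ 15142.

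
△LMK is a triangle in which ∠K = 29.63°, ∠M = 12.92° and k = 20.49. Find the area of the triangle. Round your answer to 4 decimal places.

64.1989

The third angle is ∠L = 180° − ∠M − ∠K = 137.45°.
Law of sines: l = k·sin L/sin K ≈ 28.026.
Law of sines: m = k·sin M/sin K ≈ 9.2666.
Area = ½·k·l·sin M ≈ 64.199.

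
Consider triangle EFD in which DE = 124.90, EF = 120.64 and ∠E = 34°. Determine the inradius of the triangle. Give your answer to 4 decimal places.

By the law of cosines, FD² = DE² + EF² − 2·DE·EF·cos E = 5170.2, so FD ≈ 71.904.
Area = ½·DE·EF·sin E ≈ 4212.9.
Semiperimeter s = (71.904+124.9+120.64)/2 = 158.72.
Inradius = area/s = 4212.9/158.72 ≈ 26.543.

r ≈ 26.5429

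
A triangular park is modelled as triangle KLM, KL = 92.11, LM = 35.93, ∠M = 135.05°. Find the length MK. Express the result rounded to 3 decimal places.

63.115

Law of sines: sin K = LM·sin M/KL ≈ 0.27559.
Since KL ≥ LM, only the acute value applies: ∠K ≈ 16.00°.
Then ∠L = 180° − ∠M − ∠K ≈ 28.95°.
Law of sines gives MK = KL·sin L/sin M ≈ 63.115.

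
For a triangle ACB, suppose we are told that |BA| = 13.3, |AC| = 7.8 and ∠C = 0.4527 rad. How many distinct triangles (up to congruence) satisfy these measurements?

|AC|·sin C = 7.8·sin(0.4527 rad) ≈ 3.412.
Since |BA| ≥ |AC|, exactly one triangle exists.

1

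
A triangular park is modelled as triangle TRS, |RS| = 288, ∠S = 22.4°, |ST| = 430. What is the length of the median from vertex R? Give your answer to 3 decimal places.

By the law of cosines, |TR|² = |RS|² + |ST|² − 2·|RS|·|ST|·cos S = 38852, so |TR| ≈ 197.11.
Median from R: ½√(2·|TR|² + 2·|RS|² − |ST|²) ≈ 121.13.

m_R ≈ 121.133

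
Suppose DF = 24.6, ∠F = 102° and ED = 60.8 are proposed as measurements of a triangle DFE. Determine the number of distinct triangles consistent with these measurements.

1

DF·sin F = 24.6·sin(102°) ≈ 24.06.
Since ∠F is not acute, a triangle exists only if ED > DF; here ED > DF, so there is exactly one triangle.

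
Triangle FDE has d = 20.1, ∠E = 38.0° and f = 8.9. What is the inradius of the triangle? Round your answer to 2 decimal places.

By the law of cosines, e² = f² + d² − 2·f·d·cos E = 201.29, so e ≈ 14.188.
Area = ½·f·d·sin E ≈ 55.068.
Semiperimeter s = (8.9+20.1+14.188)/2 = 21.594.
Inradius = area/s = 55.068/21.594 ≈ 2.5502.

r ≈ 2.55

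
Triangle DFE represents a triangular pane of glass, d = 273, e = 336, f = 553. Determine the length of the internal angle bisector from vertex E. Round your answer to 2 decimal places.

By the law of cosines, cos E = (d² + f² − e²) / (2·d·f) ≈ 0.88575, so ∠E ≈ 0.4827 rad.
The bisector from E has length 2·d·f·cos(∠E/2)/(d+f) ≈ 354.95.

354.95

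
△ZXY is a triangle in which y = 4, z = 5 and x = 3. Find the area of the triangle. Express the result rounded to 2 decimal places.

Semiperimeter s = (5 + 3 + 4)/2 = 6.
Heron's formula: area = √(6·1·3·2) ≈ 6.

area ≈ 6.00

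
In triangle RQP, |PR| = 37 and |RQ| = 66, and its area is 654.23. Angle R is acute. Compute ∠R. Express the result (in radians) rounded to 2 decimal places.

0.57

From area = ½·|PR|·|RQ|·sin R, we get sin R = 2·area/(|PR|·|RQ|) ≈ 0.53581.
Taking the acute solution, ∠R ≈ 0.565 rad.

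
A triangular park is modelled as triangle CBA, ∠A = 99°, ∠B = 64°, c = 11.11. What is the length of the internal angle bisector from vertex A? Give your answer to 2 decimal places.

t_A ≈ 10.89

The third angle is ∠C = 180° − ∠B − ∠A = 17.00°.
Law of sines: b = c·sin B/sin C ≈ 34.154.
Law of sines: a = c·sin A/sin C ≈ 37.532.
The bisector from A has length 2·c·b·cos(∠A/2)/(c+b) ≈ 10.889.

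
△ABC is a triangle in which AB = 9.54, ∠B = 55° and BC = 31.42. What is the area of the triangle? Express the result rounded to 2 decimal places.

122.77

Area = ½·AB·BC·sin B ≈ 122.77.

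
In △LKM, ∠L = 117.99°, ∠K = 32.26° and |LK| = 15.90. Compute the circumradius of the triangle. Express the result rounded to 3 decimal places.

R ≈ 16.021

The third angle is ∠M = 180° − ∠L − ∠K = 29.75°.
Law of sines: |KM| = |LK|·sin L/sin M ≈ 28.294.
Law of sines: |ML| = |LK|·sin K/sin M ≈ 17.103.
Circumradius = |LK|/(2 sin M) ≈ 16.021.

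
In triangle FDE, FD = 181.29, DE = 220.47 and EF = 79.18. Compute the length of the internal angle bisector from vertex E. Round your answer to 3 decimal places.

t_E ≈ 105.200

By the law of cosines, cos E = (DE² + EF² − FD²) / (2·DE·EF) ≈ 0.63043, so ∠E ≈ 50.92°.
The bisector from E has length 2·DE·EF·cos(∠E/2)/(DE+EF) ≈ 105.2.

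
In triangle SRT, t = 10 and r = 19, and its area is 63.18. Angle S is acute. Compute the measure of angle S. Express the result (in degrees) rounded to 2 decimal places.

∠S ≈ 41.69°

From area = ½·r·t·sin S, we get sin S = 2·area/(r·t) ≈ 0.66505.
Taking the acute solution, ∠S ≈ 41.69°.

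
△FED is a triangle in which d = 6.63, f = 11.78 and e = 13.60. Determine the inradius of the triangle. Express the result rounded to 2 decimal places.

Semiperimeter s = (11.78 + 13.6 + 6.63)/2 = 16.005.
Heron's formula: area = √(16.005·4.225·2.405·9.375) ≈ 39.047.
Inradius = area/s = 39.047/16.005 ≈ 2.4397.

r ≈ 2.44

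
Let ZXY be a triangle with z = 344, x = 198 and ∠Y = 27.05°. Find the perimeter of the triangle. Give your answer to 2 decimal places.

By the law of cosines, y² = z² + x² − 2·z·x·cos Y = 36218, so y ≈ 190.31.
Semiperimeter s = (344+198+190.31)/2 = 366.15.
Perimeter = 344 + 198 + 190.31 = 732.31.

732.31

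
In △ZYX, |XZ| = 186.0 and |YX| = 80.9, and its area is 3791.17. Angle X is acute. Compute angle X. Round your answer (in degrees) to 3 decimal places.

From area = ½·|YX|·|XZ|·sin X, we get sin X = 2·area/(|YX|·|XZ|) ≈ 0.50390.
Taking the acute solution, ∠X ≈ 30.26°.

30.258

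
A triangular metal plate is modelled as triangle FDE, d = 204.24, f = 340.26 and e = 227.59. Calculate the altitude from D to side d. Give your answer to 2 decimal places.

Semiperimeter s = (340.26 + 204.24 + 227.59)/2 = 386.05.
Heron's formula: area = √(386.05·45.785·181.81·158.46) ≈ 22565.
The altitude from D has length 2·area/d ≈ 220.97.

220.97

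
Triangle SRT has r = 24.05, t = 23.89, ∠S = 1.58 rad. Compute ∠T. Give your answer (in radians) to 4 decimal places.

∠T ≈ 0.7775 rad

By the law of cosines, s² = r² + t² − 2·r·t·cos S = 1159.7, so s ≈ 34.055.
Law of cosines again: cos T = (s² + r² − t²)/(2·s·r) ≈ 0.71268, so ∠T ≈ 0.777 rad.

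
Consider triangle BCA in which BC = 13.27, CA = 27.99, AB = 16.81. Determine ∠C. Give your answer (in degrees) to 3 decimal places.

By the law of cosines, cos C = (BC² + CA² − AB²) / (2·BC·CA) ≈ 0.91129, so ∠C ≈ 24.32°.

24.316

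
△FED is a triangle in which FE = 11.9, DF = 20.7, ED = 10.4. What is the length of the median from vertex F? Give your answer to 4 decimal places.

m_F ≈ 16.0627

Median from F: ½√(2·DF² + 2·FE² − ED²) ≈ 16.063.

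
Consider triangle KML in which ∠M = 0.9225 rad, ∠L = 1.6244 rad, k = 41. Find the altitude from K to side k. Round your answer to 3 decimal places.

The third angle is ∠K = π − ∠M − ∠L = 0.5947 rad.
Law of sines: m = k·sin M/sin K ≈ 58.334.
Law of sines: l = k·sin L/sin K ≈ 73.076.
Area = ½·k·m·sin L ≈ 1194.1.
The altitude from K has length 2·area/k ≈ 58.25.

h_K ≈ 58.250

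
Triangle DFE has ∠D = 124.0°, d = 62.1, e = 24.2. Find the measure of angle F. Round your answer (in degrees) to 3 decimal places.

Law of sines: sin E = e·sin D/d ≈ 0.32307.
Since d ≥ e, only the acute value applies: ∠E ≈ 18.85°.
Then ∠F = 180° − ∠D − ∠E ≈ 37.15°.

∠F ≈ 37.151°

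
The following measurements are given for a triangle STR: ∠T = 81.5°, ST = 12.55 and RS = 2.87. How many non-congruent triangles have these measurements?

ST·sin T = 12.55·sin(81.5°) ≈ 12.41.
Since RS = 2.87 < 12.41 = ST sin T, no triangle exists.

0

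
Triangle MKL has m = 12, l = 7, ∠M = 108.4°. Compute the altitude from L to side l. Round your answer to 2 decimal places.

7.39

Law of sines: sin L = l·sin M/m ≈ 0.55351.
Since m ≥ l, only the acute value applies: ∠L ≈ 33.61°.
Then ∠K = 180° − ∠M − ∠L ≈ 37.99°.
Law of sines gives k = m·sin K/sin M ≈ 7.7846.
Area = ½·m·l·sin K ≈ 25.853.
The altitude from L has length 2·area/l ≈ 7.3866.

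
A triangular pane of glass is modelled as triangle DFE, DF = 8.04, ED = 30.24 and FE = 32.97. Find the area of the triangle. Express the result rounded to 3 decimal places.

Semiperimeter s = (32.97 + 30.24 + 8.04)/2 = 35.625.
Heron's formula: area = √(35.625·2.655·5.385·27.585) ≈ 118.53.

118.533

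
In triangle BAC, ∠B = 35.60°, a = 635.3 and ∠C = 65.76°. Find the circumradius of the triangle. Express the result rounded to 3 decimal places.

323.997

The third angle is ∠A = 180° − ∠C − ∠B = 78.64°.
Law of sines: b = a·sin B/sin A ≈ 377.21.
Law of sines: c = a·sin C/sin A ≈ 590.86.
Circumradius = a/(2 sin A) ≈ 324.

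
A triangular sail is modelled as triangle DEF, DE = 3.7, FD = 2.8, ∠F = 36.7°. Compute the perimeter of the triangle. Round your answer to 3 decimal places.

perimeter ≈ 12.045

Law of sines: sin E = FD·sin F/DE ≈ 0.45226.
Since DE ≥ FD, only the acute value applies: ∠E ≈ 26.89°.
Then ∠D = 180° − ∠F − ∠E ≈ 116.41°.
Law of sines gives EF = DE·sin D/sin F ≈ 5.545.
Semiperimeter s = (5.545+2.8+3.7)/2 = 6.0225.
Perimeter = 5.545 + 2.8 + 3.7 = 12.045.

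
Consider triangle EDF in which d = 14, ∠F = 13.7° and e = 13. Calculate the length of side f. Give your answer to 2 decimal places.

By the law of cosines, f² = e² + d² − 2·e·d·cos F = 11.356, so f ≈ 3.3699.

3.37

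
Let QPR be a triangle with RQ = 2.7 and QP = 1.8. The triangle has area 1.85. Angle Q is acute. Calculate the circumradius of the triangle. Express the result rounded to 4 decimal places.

From area = ½·RQ·QP·sin Q, we get sin Q = 2·area/(RQ·QP) ≈ 0.76132.
Taking the acute solution, ∠Q ≈ 49.58°.
Law of cosines then gives PR ≈ 2.0561.
Circumradius = PR/(2 sin Q) ≈ 1.3504.

1.3504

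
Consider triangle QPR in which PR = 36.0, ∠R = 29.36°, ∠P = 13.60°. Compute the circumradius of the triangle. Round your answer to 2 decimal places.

26.41

The third angle is ∠Q = 180° − ∠P − ∠R = 137.04°.
Law of sines: RQ = PR·sin P/sin Q ≈ 12.422.
Law of sines: QP = PR·sin R/sin Q ≈ 25.9.
Circumradius = PR/(2 sin Q) ≈ 26.413.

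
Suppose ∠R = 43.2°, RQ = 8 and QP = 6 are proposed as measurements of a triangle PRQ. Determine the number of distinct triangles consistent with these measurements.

RQ·sin R = 8·sin(43.2°) ≈ 5.476.
Since RQ sin R < QP < RQ (5.476 < 6 < 8), two triangles exist.

2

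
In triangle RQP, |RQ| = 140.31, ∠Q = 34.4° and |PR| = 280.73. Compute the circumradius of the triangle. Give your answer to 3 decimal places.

248.448

Law of sines: sin P = |RQ|·sin Q/|PR| ≈ 0.28237.
Since |PR| ≥ |RQ|, only the acute value applies: ∠P ≈ 16.40°.
Then ∠R = 180° − ∠Q − ∠P ≈ 129.20°.
Law of sines gives |QP| = |PR|·sin R/sin Q ≈ 385.08.
Circumradius = |PR|/(2 sin Q) ≈ 248.45.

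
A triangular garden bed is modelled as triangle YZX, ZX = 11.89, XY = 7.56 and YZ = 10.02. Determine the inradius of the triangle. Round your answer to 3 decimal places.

2.556

Semiperimeter s = (11.89 + 7.56 + 10.02)/2 = 14.735.
Heron's formula: area = √(14.735·2.845·7.175·4.715) ≈ 37.659.
Inradius = area/s = 37.659/14.735 ≈ 2.5557.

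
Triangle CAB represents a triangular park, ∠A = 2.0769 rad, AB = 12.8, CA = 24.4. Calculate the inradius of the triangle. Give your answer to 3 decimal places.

r ≈ 3.914

By the law of cosines, BC² = CA² + AB² − 2·CA·AB·cos A = 1062, so BC ≈ 32.588.
Area = ½·CA·AB·sin A ≈ 136.58.
Semiperimeter s = (12.8+32.588+24.4)/2 = 34.894.
Inradius = area/s = 136.58/34.894 ≈ 3.9142.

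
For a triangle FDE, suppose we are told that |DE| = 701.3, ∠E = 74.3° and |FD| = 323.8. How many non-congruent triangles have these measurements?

0

|DE|·sin E = 701.3·sin(74.3°) ≈ 675.1.
Since |FD| = 323.8 < 675.1 = |DE| sin E, no triangle exists.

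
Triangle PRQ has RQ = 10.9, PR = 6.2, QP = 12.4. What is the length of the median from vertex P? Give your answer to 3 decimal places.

Median from P: ½√(2·QP² + 2·PR² − RQ²) ≈ 8.1485.

8.148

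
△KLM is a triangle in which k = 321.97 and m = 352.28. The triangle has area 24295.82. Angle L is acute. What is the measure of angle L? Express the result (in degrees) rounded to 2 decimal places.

From area = ½·m·k·sin L, we get sin L = 2·area/(m·k) ≈ 0.42841.
Taking the acute solution, ∠L ≈ 25.37°.

∠L ≈ 25.37°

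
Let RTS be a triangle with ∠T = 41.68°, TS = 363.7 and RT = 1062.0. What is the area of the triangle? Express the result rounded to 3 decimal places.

area ≈ 128422.072

Area = ½·RT·TS·sin T ≈ 1.2842e+05.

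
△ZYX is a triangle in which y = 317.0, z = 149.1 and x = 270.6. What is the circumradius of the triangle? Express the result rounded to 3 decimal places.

158.809

By the law of cosines, cos Z = (y² + x² − z²) / (2·y·x) ≈ 0.88297, so ∠Z ≈ 0.489 rad.
Circumradius = z/(2 sin Z) ≈ 158.81.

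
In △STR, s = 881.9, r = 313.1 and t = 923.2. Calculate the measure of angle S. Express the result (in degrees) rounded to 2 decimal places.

By the law of cosines, cos S = (t² + r² − s²) / (2·t·r) ≈ 0.29853, so ∠S ≈ 72.63°.

∠S ≈ 72.63°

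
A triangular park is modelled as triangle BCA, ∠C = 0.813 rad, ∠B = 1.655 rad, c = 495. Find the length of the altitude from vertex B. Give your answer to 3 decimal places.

308.780

The third angle is ∠A = π − ∠B − ∠C = 0.674 rad.
Law of sines: b = c·sin B/sin C ≈ 679.07.
Law of sines: a = c·sin A/sin C ≈ 425.11.
Area = ½·c·b·sin A ≈ 1.0484e+05.
The altitude from B has length 2·area/b ≈ 308.78.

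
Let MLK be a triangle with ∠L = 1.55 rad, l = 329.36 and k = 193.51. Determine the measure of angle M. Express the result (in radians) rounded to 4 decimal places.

Law of sines: sin K = k·sin L/l ≈ 0.58741.
Since l ≥ k, only the acute value applies: ∠K ≈ 0.628 rad.
Then ∠M = π − ∠L − ∠K ≈ 0.964 rad.

∠M ≈ 0.9637 rad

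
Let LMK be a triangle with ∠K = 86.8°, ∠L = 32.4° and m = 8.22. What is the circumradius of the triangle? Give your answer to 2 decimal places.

The third angle is ∠M = 180° − ∠K − ∠L = 60.80°.
Law of sines: l = m·sin L/sin M ≈ 5.0457.
Law of sines: k = m·sin K/sin M ≈ 9.402.
Circumradius = m/(2 sin M) ≈ 4.7083.

4.71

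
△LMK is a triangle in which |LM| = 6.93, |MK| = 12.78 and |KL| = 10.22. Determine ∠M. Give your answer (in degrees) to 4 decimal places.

By the law of cosines, cos M = (|LM|² + |MK|² − |KL|²) / (2·|LM|·|MK|) ≈ 0.60354, so ∠M ≈ 52.88°.

∠M ≈ 52.8764°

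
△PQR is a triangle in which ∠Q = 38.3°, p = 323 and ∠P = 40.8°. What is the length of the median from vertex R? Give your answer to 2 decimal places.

The third angle is ∠R = 180° − ∠P − ∠Q = 100.90°.
Law of sines: q = p·sin Q/sin P ≈ 306.37.
Law of sines: r = p·sin R/sin P ≈ 485.4.
Median from R: ½√(2·p² + 2·q² − r²) ≈ 200.48.

200.48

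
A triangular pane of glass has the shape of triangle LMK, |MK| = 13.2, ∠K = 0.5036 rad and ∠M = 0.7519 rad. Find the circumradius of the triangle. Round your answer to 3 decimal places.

The third angle is ∠L = π − ∠M − ∠K = 1.8861 rad.
Law of sines: |KL| = |MK|·sin M/sin L ≈ 9.4835.
Law of sines: |LM| = |MK|·sin K/sin L ≈ 6.7004.
Circumradius = |MK|/(2 sin L) ≈ 6.9422.

R ≈ 6.942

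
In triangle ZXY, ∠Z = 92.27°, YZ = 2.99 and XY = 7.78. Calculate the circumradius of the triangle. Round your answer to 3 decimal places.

R ≈ 3.893

Law of sines: sin X = YZ·sin Z/XY ≈ 0.38402.
Since XY ≥ YZ, only the acute value applies: ∠X ≈ 22.58°.
Then ∠Y = 180° − ∠Z − ∠X ≈ 65.15°.
Law of sines gives ZX = XY·sin Y/sin Z ≈ 7.065.
Circumradius = XY/(2 sin Z) ≈ 3.8931.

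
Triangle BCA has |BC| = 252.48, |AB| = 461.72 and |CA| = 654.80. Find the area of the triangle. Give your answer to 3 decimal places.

Semiperimeter s = (654.8 + 461.72 + 252.48)/2 = 684.5.
Heron's formula: area = √(684.5·29.7·222.78·432.02) ≈ 44234.

area ≈ 44233.874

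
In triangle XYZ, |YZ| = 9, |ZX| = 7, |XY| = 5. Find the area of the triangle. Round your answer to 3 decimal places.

Semiperimeter s = (9 + 7 + 5)/2 = 10.5.
Heron's formula: area = √(10.5·1.5·3.5·5.5) ≈ 17.412.

area ≈ 17.412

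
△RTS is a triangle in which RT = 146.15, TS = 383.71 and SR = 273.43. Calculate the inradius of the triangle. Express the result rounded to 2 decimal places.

r ≈ 38.25

Semiperimeter s = (383.71 + 273.43 + 146.15)/2 = 401.64.
Heron's formula: area = √(401.64·17.935·128.21·255.49) ≈ 15361.
Inradius = area/s = 15361/401.64 ≈ 38.246.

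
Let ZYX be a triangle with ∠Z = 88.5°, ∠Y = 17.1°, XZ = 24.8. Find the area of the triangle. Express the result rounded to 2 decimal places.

The third angle is ∠X = 180° − ∠Z − ∠Y = 74.40°.
Law of sines: YX = XZ·sin Z/sin Y ≈ 84.313.
Law of sines: ZY = XZ·sin X/sin Y ≈ 81.235.
Area = ½·XZ·YX·sin X ≈ 1007.

area ≈ 1006.97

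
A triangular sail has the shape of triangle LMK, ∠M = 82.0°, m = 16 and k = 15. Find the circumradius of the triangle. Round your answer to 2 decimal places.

R ≈ 8.08

Law of sines: sin K = k·sin M/m ≈ 0.92838.
Since m ≥ k, only the acute value applies: ∠K ≈ 68.18°.
Then ∠L = 180° − ∠M − ∠K ≈ 29.82°.
Law of sines gives l = m·sin L/sin M ≈ 8.0339.
Circumradius = m/(2 sin M) ≈ 8.0786.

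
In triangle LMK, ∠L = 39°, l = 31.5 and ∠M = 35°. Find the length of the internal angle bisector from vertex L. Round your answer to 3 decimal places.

33.899

The third angle is ∠K = 180° − ∠L − ∠M = 106.00°.
Law of sines: m = l·sin M/sin L ≈ 28.71.
Law of sines: k = l·sin K/sin L ≈ 48.115.
The bisector from L has length 2·m·k·cos(∠L/2)/(m+k) ≈ 33.899.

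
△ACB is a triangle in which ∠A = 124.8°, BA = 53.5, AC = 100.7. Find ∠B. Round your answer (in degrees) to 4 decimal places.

36.6916

By the law of cosines, CB² = BA² + AC² − 2·BA·AC·cos A = 19152, so CB ≈ 138.39.
Law of cosines again: cos B = (CB² + BA² − AC²)/(2·CB·BA) ≈ 0.80186, so ∠B ≈ 36.69°.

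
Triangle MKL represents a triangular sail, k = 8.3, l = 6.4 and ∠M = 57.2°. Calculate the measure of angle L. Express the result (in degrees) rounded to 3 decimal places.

By the law of cosines, m² = k² + l² − 2·k·l·cos M = 52.299, so m ≈ 7.2318.
Law of cosines again: cos L = (m² + k² − l²)/(2·m·k) ≈ 0.66831, so ∠L ≈ 48.06°.

48.063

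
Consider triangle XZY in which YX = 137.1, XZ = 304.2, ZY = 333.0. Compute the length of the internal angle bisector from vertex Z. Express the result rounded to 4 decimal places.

By the law of cosines, cos Z = (XZ² + ZY² − YX²) / (2·XZ·ZY) ≈ 0.91132, so ∠Z ≈ 24.31°.
The bisector from Z has length 2·XZ·ZY·cos(∠Z/2)/(XZ+ZY) ≈ 310.82.

310.8200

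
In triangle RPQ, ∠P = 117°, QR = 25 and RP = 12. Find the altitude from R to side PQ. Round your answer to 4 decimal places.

10.6921

Law of sines: sin Q = RP·sin P/QR ≈ 0.42768.
Since QR ≥ RP, only the acute value applies: ∠Q ≈ 25.32°.
Then ∠R = 180° − ∠P − ∠Q ≈ 37.68°.
Law of sines gives PQ = QR·sin R/sin P ≈ 17.15.
Area = ½·QR·RP·sin R ≈ 91.686.
The altitude from R has length 2·area/PQ ≈ 10.692.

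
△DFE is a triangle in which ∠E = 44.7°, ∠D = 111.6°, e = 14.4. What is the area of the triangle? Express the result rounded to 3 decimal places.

55.086

The third angle is ∠F = 180° − ∠E − ∠D = 23.70°.
Law of sines: d = e·sin D/sin E ≈ 19.035.
Law of sines: f = e·sin F/sin E ≈ 8.2287.
Area = ½·e·d·sin F ≈ 55.086.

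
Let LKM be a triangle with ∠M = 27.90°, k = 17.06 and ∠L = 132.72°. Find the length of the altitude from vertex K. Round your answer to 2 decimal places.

h_K ≈ 17.67

The third angle is ∠K = 180° − ∠M − ∠L = 19.38°.
Law of sines: l = k·sin L/sin K ≈ 37.771.
Law of sines: m = k·sin M/sin K ≈ 24.057.
Area = ½·k·l·sin M ≈ 150.76.
The altitude from K has length 2·area/k ≈ 17.674.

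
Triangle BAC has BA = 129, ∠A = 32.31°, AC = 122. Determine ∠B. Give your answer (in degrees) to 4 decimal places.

By the law of cosines, CB² = BA² + AC² − 2·BA·AC·cos A = 4922.5, so CB ≈ 70.16.
Law of cosines again: cos B = (CB² + BA² − AC²)/(2·CB·BA) ≈ 0.36900, so ∠B ≈ 68.35°.

68.3458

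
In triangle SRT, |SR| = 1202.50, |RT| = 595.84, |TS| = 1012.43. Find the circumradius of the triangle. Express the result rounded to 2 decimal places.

602.15

By the law of cosines, cos S = (|TS|² + |SR|² − |RT|²) / (2·|TS|·|SR|) ≈ 0.86903, so ∠S ≈ 29.65°.
Circumradius = |RT|/(2 sin S) ≈ 602.15.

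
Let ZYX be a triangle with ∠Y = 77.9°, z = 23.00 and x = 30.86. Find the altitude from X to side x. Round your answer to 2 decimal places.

22.49

By the law of cosines, y² = x² + z² − 2·x·z·cos Y = 1183.8, so y ≈ 34.406.
Area = ½·x·z·sin Y ≈ 347.01.
The altitude from X has length 2·area/x ≈ 22.489.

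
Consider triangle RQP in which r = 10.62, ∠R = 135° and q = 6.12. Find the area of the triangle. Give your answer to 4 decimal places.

Law of sines: sin Q = q·sin R/r ≈ 0.40749.
Since r ≥ q, only the acute value applies: ∠Q ≈ 24.05°.
Then ∠P = 180° − ∠R − ∠Q ≈ 20.95°.
Law of sines gives p = r·sin P/sin R ≈ 5.3708.
Area = ½·r·q·sin P ≈ 11.621.

area ≈ 11.6211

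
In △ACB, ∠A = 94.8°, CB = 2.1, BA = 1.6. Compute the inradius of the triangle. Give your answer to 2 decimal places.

Law of sines: sin C = BA·sin A/CB ≈ 0.75923.
Since CB ≥ BA, only the acute value applies: ∠C ≈ 49.40°.
Then ∠B = 180° − ∠A − ∠C ≈ 35.80°.
Law of sines gives AC = CB·sin B/sin A ≈ 1.2328.
Area = ½·CB·BA·sin B ≈ 0.98281.
Semiperimeter s = (2.1+1.6+1.2328)/2 = 2.4664.
Inradius = area/s = 0.98281/2.4664 ≈ 0.39848.

r ≈ 0.40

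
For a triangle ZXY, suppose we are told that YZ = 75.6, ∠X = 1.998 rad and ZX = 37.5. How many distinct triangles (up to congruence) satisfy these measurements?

1

ZX·sin X = 37.5·sin(1.998 rad) ≈ 34.13.
Since ∠X is not acute, a triangle exists only if YZ > ZX; here YZ > ZX, so there is exactly one triangle.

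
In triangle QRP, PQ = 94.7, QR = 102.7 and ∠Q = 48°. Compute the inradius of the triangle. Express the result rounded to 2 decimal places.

r ≈ 26.00

By the law of cosines, RP² = PQ² + QR² − 2·PQ·QR·cos Q = 6499.9, so RP ≈ 80.622.
Area = ½·PQ·QR·sin Q ≈ 3613.8.
Semiperimeter s = (80.622+94.7+102.7)/2 = 139.01.
Inradius = area/s = 3613.8/139.01 ≈ 25.997.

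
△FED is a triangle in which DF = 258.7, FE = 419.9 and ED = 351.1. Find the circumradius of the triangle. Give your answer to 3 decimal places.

By the law of cosines, cos F = (DF² + FE² − ED²) / (2·DF·FE) ≈ 0.55221, so ∠F ≈ 0.9858 rad.
Circumradius = ED/(2 sin F) ≈ 210.57.

210.566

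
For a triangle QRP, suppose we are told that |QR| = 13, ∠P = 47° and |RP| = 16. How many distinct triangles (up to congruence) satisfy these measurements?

2

|RP|·sin P = 16·sin(47°) ≈ 11.7.
Since |RP| sin P < |QR| < |RP| (11.7 < 13 < 16), two triangles exist.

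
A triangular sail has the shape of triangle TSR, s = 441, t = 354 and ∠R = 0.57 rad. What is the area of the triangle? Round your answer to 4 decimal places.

42122.0588

Area = ½·t·s·sin R ≈ 42122.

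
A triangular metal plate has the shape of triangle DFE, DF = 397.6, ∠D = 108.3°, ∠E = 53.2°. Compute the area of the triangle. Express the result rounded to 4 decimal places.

The third angle is ∠F = 180° − ∠E − ∠D = 18.50°.
Law of sines: FE = DF·sin D/sin E ≈ 471.43.
Law of sines: ED = DF·sin F/sin E ≈ 157.56.
Area = ½·DF·FE·sin F ≈ 29738.

29738.1015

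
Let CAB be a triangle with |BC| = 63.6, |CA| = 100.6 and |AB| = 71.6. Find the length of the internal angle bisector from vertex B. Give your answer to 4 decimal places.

By the law of cosines, cos B = (|AB|² + |BC|² − |CA|²) / (2·|AB|·|BC|) ≈ -0.10418, so ∠B ≈ 95.98°.
The bisector from B has length 2·|AB|·|BC|·cos(∠B/2)/(|AB|+|BC|) ≈ 45.084.

t_B ≈ 45.0836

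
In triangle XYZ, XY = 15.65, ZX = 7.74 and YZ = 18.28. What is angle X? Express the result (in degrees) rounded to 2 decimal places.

By the law of cosines, cos X = (ZX² + XY² − YZ²) / (2·ZX·XY) ≈ -0.12106, so ∠X ≈ 96.95°.

96.95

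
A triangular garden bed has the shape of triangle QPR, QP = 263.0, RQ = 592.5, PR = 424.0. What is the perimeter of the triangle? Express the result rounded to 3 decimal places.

Perimeter = 424 + 592.5 + 263 = 1279.5.

perimeter ≈ 1279.500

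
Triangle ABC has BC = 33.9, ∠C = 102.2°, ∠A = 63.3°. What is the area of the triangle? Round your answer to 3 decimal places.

area ≈ 157.404

The third angle is ∠B = 180° − ∠C − ∠A = 14.50°.
Law of sines: CA = BC·sin B/sin A ≈ 9.501.
Law of sines: AB = BC·sin C/sin A ≈ 37.089.
Area = ½·BC·CA·sin C ≈ 157.4.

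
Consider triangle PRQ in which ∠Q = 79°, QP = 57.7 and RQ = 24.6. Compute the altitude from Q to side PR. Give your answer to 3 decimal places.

By the law of cosines, PR² = RQ² + QP² − 2·RQ·QP·cos Q = 3392.8, so PR ≈ 58.248.
Area = ½·RQ·QP·sin Q ≈ 696.67.
The altitude from Q has length 2·area/PR ≈ 23.921.

23.921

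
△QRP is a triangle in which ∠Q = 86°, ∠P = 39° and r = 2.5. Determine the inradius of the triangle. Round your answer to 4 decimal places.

The third angle is ∠R = 180° − ∠P − ∠Q = 55.00°.
Law of sines: q = r·sin Q/sin R ≈ 3.0445.
Law of sines: p = r·sin P/sin R ≈ 1.9206.
Area = ½·r·q·sin P ≈ 2.395.
Semiperimeter s = (3.0445+2.5+1.9206)/2 = 3.7326.
Inradius = area/s = 2.395/3.7326 ≈ 0.64164.

0.6416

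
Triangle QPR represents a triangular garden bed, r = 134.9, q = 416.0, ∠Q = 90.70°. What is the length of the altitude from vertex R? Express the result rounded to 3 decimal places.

h_R ≈ 391.846

Law of sines: sin R = r·sin Q/q ≈ 0.32425.
Since q ≥ r, only the acute value applies: ∠R ≈ 18.92°.
Then ∠P = 180° − ∠Q − ∠R ≈ 70.38°.
Law of sines gives p = q·sin P/sin Q ≈ 391.88.
Area = ½·q·r·sin P ≈ 26430.
The altitude from R has length 2·area/r ≈ 391.85.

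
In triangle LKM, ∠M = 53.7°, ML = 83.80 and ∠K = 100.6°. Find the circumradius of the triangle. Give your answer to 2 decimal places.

The third angle is ∠L = 180° − ∠K − ∠M = 25.70°.
Law of sines: KM = ML·sin L/sin K ≈ 36.972.
Law of sines: LK = ML·sin M/sin K ≈ 68.709.
Circumradius = ML/(2 sin K) ≈ 42.627.

R ≈ 42.63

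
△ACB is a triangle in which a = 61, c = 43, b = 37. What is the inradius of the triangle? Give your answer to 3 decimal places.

r ≈ 11.142

Semiperimeter s = (61 + 43 + 37)/2 = 70.5.
Heron's formula: area = √(70.5·9.5·27.5·33.5) ≈ 785.5.
Inradius = area/s = 785.5/70.5 ≈ 11.142.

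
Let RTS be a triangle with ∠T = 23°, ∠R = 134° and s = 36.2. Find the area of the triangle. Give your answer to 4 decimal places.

The third angle is ∠S = 180° − ∠R − ∠T = 23.00°.
Law of sines: r = s·sin R/sin S ≈ 66.645.
Law of sines: t = s·sin T/sin S ≈ 36.2.
Area = ½·s·r·sin T ≈ 471.33.

471.3258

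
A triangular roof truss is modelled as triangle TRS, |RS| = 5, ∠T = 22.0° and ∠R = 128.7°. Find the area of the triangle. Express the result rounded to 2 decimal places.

12.74

The third angle is ∠S = 180° − ∠T − ∠R = 29.30°.
Law of sines: |ST| = |RS|·sin R/sin T ≈ 10.417.
Law of sines: |TR| = |RS|·sin S/sin T ≈ 6.532.
Area = ½·|RS|·|ST|·sin S ≈ 12.744.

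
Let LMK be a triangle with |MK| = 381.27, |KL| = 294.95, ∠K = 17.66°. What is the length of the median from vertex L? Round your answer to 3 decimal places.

127.206

By the law of cosines, |LM|² = |MK|² + |KL|² − 2·|MK|·|KL|·cos K = 18050, so |LM| ≈ 134.35.
Median from L: ½√(2·|KL|² + 2·|LM|² − |MK|²) ≈ 127.21.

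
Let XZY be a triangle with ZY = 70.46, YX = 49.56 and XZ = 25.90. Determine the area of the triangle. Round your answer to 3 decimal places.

area ≈ 448.174

Semiperimeter s = (70.46 + 49.56 + 25.9)/2 = 72.96.
Heron's formula: area = √(72.96·2.5·23.4·47.06) ≈ 448.17.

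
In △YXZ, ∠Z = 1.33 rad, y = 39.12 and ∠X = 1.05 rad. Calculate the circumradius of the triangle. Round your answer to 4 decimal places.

The third angle is ∠Y = π − ∠X − ∠Z = 0.762 rad.
Law of sines: x = y·sin X/sin Y ≈ 49.174.
Law of sines: z = y·sin Z/sin Y ≈ 55.054.
Circumradius = y/(2 sin Y) ≈ 28.345.

R ≈ 28.3447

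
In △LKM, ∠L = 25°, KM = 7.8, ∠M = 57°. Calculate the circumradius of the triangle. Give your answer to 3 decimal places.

The third angle is ∠K = 180° − ∠M − ∠L = 98.00°.
Law of sines: ML = KM·sin K/sin L ≈ 18.277.
Law of sines: LK = KM·sin M/sin L ≈ 15.479.
Circumradius = KM/(2 sin L) ≈ 9.2282.

9.228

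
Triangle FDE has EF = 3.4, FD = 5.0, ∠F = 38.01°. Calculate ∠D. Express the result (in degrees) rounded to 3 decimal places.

By the law of cosines, DE² = EF² + FD² − 2·EF·FD·cos F = 9.7713, so DE ≈ 3.1259.
Law of cosines again: cos D = (FD² + DE² − EF²)/(2·FD·DE) ≈ 0.74255, so ∠D ≈ 42.05°.

42.051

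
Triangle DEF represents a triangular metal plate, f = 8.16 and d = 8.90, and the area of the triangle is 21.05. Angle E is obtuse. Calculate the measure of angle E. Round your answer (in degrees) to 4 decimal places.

∠E ≈ 144.5707°

From area = ½·f·d·sin E, we get sin E = 2·area/(f·d) ≈ 0.57970.
Taking the obtuse solution, ∠E ≈ 144.57°.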